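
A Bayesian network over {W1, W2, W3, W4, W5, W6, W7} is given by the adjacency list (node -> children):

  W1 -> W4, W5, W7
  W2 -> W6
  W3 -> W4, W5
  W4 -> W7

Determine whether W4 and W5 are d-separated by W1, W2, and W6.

Enumerating the 3 paths from W4 to W5 and testing each for blocking by {W1, W2, W6}:
Path 1: W4 ← W1 → W5
  W1 is a fork here and W1 is conditioned on, so the path is blocked at W1.
Path 2: W4 → W7 ← W1 → W5
  W7 is a collider here and neither W7 nor any of its descendants is conditioned on, so the collider stays closed — the path is blocked at W7.
Path 3: W4 ← W3 → W5
  W3 is a fork and W3 is not conditioned on — no node blocks this path, so it is active.
Because an active path exists, W4 and W5 are not d-separated.

No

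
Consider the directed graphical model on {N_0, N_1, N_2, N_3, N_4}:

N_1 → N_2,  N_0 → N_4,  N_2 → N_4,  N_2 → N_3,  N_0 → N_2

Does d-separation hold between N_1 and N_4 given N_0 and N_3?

We examine all 2 paths between N_1 and N_4:
Path 1: N_1 → N_2 ← N_0 → N_4
  N_0 is a fork here and N_0 is conditioned on, so the path is blocked at N_0.
Path 2: N_1 → N_2 → N_4
  N_2 is a chain and N_2 is not conditioned on — no node blocks this path, so it is active.
At least one path is unblocked, so d-separation fails.

No — N_1 and N_4 are not d-separated given {N_0, N_3}.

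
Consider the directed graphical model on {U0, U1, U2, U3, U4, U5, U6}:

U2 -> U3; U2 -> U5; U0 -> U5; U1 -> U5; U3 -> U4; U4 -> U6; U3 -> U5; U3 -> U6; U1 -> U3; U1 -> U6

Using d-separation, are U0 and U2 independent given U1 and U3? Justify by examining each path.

Yes

Enumerating the 5 paths from U0 to U2 and testing each for blocking by {U1, U3}:
Path 1: U0 → U5 ← U3 ← U2
  U5 is a collider here and neither U5 nor any of its descendants is conditioned on, so the collider stays closed — the path is blocked at U5.
Path 2: U0 → U5 ← U1 → U6 ← U3 ← U2
  U5 is a collider here and neither U5 nor any of its descendants is conditioned on, so the collider stays closed — the path is blocked at U5.
Path 3: U0 → U5 ← U1 → U6 ← U4 ← U3 ← U2
  U5 is a collider here and neither U5 nor any of its descendants is conditioned on, so the collider stays closed — the path is blocked at U5.
Path 4: U0 → U5 ← U1 → U3 ← U2
  U5 is a collider here and neither U5 nor any of its descendants is conditioned on, so the collider stays closed — the path is blocked at U5.
Path 5: U0 → U5 ← U2
  U5 is a collider here and neither U5 nor any of its descendants is conditioned on, so the collider stays closed — the path is blocked at U5.
Every path is blocked, so U0 and U2 are d-separated given {U1, U3}.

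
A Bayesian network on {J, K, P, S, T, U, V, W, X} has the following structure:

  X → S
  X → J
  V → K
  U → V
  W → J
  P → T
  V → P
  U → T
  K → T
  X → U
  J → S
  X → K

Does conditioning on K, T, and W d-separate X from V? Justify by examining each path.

Enumerating the 6 paths from X to V and testing each for blocking by {K, T, W}:
Path 1: X → K ← V
  K is a collider and K is conditioned on, which opens it — no node blocks this path, so it is active.
Path 2: X → K → T ← P ← V
  K is a chain here and K is conditioned on, so the path is blocked at K.
Path 3: X → K → T ← U → V
  K is a chain here and K is conditioned on, so the path is blocked at K.
Path 4: X → U → V
  U is a chain and U is not conditioned on — no node blocks this path, so it is active.
Path 5: X → U → T ← P ← V
  U is a chain and U is not conditioned on; T is a collider and T is conditioned on, which opens it; P is a chain and P is not conditioned on — no node blocks this path, so it is active.
Path 6: X → U → T ← K ← V
  K is a chain here and K is conditioned on, so the path is blocked at K.
Because an active path exists, X and V are not d-separated.

No — X and V are not d-separated given {K, T, W}.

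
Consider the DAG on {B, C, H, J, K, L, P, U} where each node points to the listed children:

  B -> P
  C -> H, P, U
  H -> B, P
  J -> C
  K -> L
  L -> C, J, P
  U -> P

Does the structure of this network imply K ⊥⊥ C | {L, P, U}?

6 paths connect K and C; each must be blocked for d-separation to hold:
Path 1: K → L → P ← C
  L is a chain here and L is conditioned on, so the path is blocked at L.
Path 2: K → L → P ← B ← H ← C
  L is a chain here and L is conditioned on, so the path is blocked at L.
Path 3: K → L → P ← H ← C
  L is a chain here and L is conditioned on, so the path is blocked at L.
Path 4: K → L → P ← U ← C
  L is a chain here and L is conditioned on, so the path is blocked at L.
Path 5: K → L → C
  L is a chain here and L is conditioned on, so the path is blocked at L.
Path 6: K → L → J → C
  L is a chain here and L is conditioned on, so the path is blocked at L.
Since every path is blocked, d-separation holds.

Yes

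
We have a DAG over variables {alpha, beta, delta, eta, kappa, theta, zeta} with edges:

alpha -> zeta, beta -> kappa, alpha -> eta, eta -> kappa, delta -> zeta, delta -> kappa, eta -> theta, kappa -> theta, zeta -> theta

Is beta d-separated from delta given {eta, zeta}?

5 paths connect beta and delta; each must be blocked for d-separation to hold:
Path 1: beta → kappa ← delta
  kappa is a collider here and neither kappa nor any of its descendants is conditioned on, so the collider stays closed — the path is blocked at kappa.
Path 2: beta → kappa → theta ← eta ← alpha → zeta ← delta
  theta is a collider here and neither theta nor any of its descendants is conditioned on, so the collider stays closed — the path is blocked at theta.
Path 3: beta → kappa → theta ← zeta ← delta
  theta is a collider here and neither theta nor any of its descendants is conditioned on, so the collider stays closed — the path is blocked at theta.
Path 4: beta → kappa ← eta ← alpha → zeta ← delta
  kappa is a collider here and neither kappa nor any of its descendants is conditioned on, so the collider stays closed — the path is blocked at kappa.
Path 5: beta → kappa ← eta → theta ← zeta ← delta
  kappa is a collider here and neither kappa nor any of its descendants is conditioned on, so the collider stays closed — the path is blocked at kappa.
All paths are blocked; beta ⊥ delta | {eta, zeta} holds.

Yes — beta and delta are d-separated given {eta, zeta}.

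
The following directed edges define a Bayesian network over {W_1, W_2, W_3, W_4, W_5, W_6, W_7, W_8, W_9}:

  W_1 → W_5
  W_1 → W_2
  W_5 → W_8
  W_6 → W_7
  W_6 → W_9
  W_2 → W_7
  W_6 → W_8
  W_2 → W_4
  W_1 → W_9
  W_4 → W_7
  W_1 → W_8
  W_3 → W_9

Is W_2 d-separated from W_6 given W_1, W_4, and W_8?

Yes

We examine all 5 paths between W_2 and W_6:
Path 1: W_2 → W_4 → W_7 ← W_6
  W_4 is a chain here and W_4 is conditioned on, so the path is blocked at W_4.
Path 2: W_2 → W_7 ← W_6
  W_7 is a collider here and neither W_7 nor any of its descendants is conditioned on, so the collider stays closed — the path is blocked at W_7.
Path 3: W_2 ← W_1 → W_8 ← W_6
  W_1 is a fork here and W_1 is conditioned on, so the path is blocked at W_1.
Path 4: W_2 ← W_1 → W_5 → W_8 ← W_6
  W_1 is a fork here and W_1 is conditioned on, so the path is blocked at W_1.
Path 5: W_2 ← W_1 → W_9 ← W_6
  W_1 is a fork here and W_1 is conditioned on, so the path is blocked at W_1.
Every path is blocked, so W_2 and W_6 are d-separated given {W_1, W_4, W_8}.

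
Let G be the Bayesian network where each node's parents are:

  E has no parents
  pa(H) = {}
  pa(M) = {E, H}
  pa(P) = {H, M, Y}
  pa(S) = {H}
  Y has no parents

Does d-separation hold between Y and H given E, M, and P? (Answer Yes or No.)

No

There are 2 undirected paths between Y and H; checking each against the conditioning set {E, M, P}:
Path 1: Y → P ← M ← H
  M is a chain here and M is conditioned on, so the path is blocked at M.
Path 2: Y → P ← H
  P is a collider and P is conditioned on, which opens it — no node blocks this path, so it is active.
Since the path Y → P ← H is active, Y and H are not d-separated given {E, M, P}.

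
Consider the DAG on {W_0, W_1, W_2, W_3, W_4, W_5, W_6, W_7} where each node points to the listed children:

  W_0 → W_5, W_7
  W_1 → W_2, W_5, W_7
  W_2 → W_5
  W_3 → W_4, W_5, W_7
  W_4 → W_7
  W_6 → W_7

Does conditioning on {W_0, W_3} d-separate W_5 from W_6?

Yes

We examine all 5 paths between W_5 and W_6:
Path 1: W_5 ← W_0 → W_7 ← W_6
  W_0 is a fork here and W_0 is conditioned on, so the path is blocked at W_0.
Path 2: W_5 ← W_1 → W_7 ← W_6
  W_7 is a collider here and neither W_7 nor any of its descendants is conditioned on, so the collider stays closed — the path is blocked at W_7.
Path 3: W_5 ← W_2 ← W_1 → W_7 ← W_6
  W_7 is a collider here and neither W_7 nor any of its descendants is conditioned on, so the collider stays closed — the path is blocked at W_7.
Path 4: W_5 ← W_3 → W_7 ← W_6
  W_3 is a fork here and W_3 is conditioned on, so the path is blocked at W_3.
Path 5: W_5 ← W_3 → W_4 → W_7 ← W_6
  W_3 is a fork here and W_3 is conditioned on, so the path is blocked at W_3.
Every path is blocked, so W_5 and W_6 are d-separated given {W_0, W_3}.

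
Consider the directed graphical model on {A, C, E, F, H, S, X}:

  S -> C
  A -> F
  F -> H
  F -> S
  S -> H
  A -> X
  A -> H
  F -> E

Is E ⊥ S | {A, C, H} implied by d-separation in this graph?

3 paths connect E and S; each must be blocked for d-separation to hold:
Path 1: E ← F → H ← S
  F is a fork and F is not conditioned on; H is a collider and H is conditioned on, which opens it — no node blocks this path, so it is active.
Path 2: E ← F → S
  F is a fork and F is not conditioned on — no node blocks this path, so it is active.
Path 3: E ← F ← A → H ← S
  A is a fork here and A is conditioned on, so the path is blocked at A.
Because an active path exists, E and S are not d-separated.

No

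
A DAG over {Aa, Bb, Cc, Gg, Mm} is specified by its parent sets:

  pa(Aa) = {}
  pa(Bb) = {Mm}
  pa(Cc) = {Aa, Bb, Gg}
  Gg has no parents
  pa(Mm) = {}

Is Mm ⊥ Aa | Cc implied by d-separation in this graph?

There is one path between Mm and Aa:
Path 1: Mm → Bb → Cc ← Aa
  Bb is a chain and Bb is not conditioned on; Cc is a collider and Cc is conditioned on, which opens it — no node blocks this path, so it is active.
Because an active path exists, Mm and Aa are not d-separated.

No — Mm and Aa are not d-separated given {Cc}.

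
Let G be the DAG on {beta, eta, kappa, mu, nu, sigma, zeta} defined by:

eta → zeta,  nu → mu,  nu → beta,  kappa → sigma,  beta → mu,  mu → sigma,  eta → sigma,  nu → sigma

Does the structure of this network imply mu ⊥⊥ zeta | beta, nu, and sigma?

We examine all 3 paths between mu and zeta:
Path 1: mu → sigma ← eta → zeta
  sigma is a collider and sigma is conditioned on, which opens it; eta is a fork and eta is not conditioned on — no node blocks this path, so it is active.
Path 2: mu ← nu → sigma ← eta → zeta
  nu is a fork here and nu is conditioned on, so the path is blocked at nu.
Path 3: mu ← beta ← nu → sigma ← eta → zeta
  beta is a chain here and beta is conditioned on, so the path is blocked at beta.
Because an active path exists, mu and zeta are not d-separated.

No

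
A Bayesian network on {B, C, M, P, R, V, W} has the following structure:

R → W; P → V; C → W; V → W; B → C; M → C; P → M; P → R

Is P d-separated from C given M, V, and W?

No

We examine all 3 paths between P and C:
Path 1: P → V → W ← C
  V is a chain here and V is conditioned on, so the path is blocked at V.
Path 2: P → M → C
  M is a chain here and M is conditioned on, so the path is blocked at M.
Path 3: P → R → W ← C
  R is a chain and R is not conditioned on; W is a collider and W is conditioned on, which opens it — no node blocks this path, so it is active.
Because an active path exists, P and C are not d-separated.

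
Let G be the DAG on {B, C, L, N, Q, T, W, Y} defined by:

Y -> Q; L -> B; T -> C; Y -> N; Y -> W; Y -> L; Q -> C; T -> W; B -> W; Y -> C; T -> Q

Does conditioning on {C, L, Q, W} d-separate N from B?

There are 6 undirected paths between N and B; checking each against the conditioning set {C, L, Q, W}:
Path 1: N ← Y → C ← Q ← T → W ← B
  Q is a chain here and Q is conditioned on, so the path is blocked at Q.
Path 2: N ← Y → C ← T → W ← B
  Y is a fork and Y is not conditioned on; C is a collider and C is conditioned on, which opens it; T is a fork and T is not conditioned on; W is a collider and W is conditioned on, which opens it — no node blocks this path, so it is active.
Path 3: N ← Y → Q → C ← T → W ← B
  Q is a chain here and Q is conditioned on, so the path is blocked at Q.
Path 4: N ← Y → Q ← T → W ← B
  Y is a fork and Y is not conditioned on; Q is a collider and Q is conditioned on, which opens it; T is a fork and T is not conditioned on; W is a collider and W is conditioned on, which opens it — no node blocks this path, so it is active.
Path 5: N ← Y → W ← B
  Y is a fork and Y is not conditioned on; W is a collider and W is conditioned on, which opens it — no node blocks this path, so it is active.
Path 6: N ← Y → L → B
  L is a chain here and L is conditioned on, so the path is blocked at L.
At least one path is unblocked, so d-separation fails.

No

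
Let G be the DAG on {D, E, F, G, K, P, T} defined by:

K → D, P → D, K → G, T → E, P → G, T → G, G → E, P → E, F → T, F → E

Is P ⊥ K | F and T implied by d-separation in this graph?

5 paths connect P and K; each must be blocked for d-separation to hold:
Path 1: P → E ← T → G ← K
  E is a collider here and neither E nor any of its descendants is conditioned on, so the collider stays closed — the path is blocked at E.
Path 2: P → E ← F → T → G ← K
  E is a collider here and neither E nor any of its descendants is conditioned on, so the collider stays closed — the path is blocked at E.
Path 3: P → E ← G ← K
  E is a collider here and neither E nor any of its descendants is conditioned on, so the collider stays closed — the path is blocked at E.
Path 4: P → D ← K
  D is a collider here and neither D nor any of its descendants is conditioned on, so the collider stays closed — the path is blocked at D.
Path 5: P → G ← K
  G is a collider here and neither G nor any of its descendants is conditioned on, so the collider stays closed — the path is blocked at G.
All paths are blocked; P ⊥ K | {F, T} holds.

Yes — P and K are d-separated given {F, T}.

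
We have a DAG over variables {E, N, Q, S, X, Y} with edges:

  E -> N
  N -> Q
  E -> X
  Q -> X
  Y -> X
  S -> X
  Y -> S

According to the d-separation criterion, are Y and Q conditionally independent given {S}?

Yes

4 paths connect Y and Q; each must be blocked for d-separation to hold:
Path 1: Y → S → X ← E → N → Q
  S is a chain here and S is conditioned on, so the path is blocked at S.
Path 2: Y → S → X ← Q
  S is a chain here and S is conditioned on, so the path is blocked at S.
Path 3: Y → X ← E → N → Q
  X is a collider here and neither X nor any of its descendants is conditioned on, so the collider stays closed — the path is blocked at X.
Path 4: Y → X ← Q
  X is a collider here and neither X nor any of its descendants is conditioned on, so the collider stays closed — the path is blocked at X.
Every path is blocked, so Y and Q are d-separated given {S}.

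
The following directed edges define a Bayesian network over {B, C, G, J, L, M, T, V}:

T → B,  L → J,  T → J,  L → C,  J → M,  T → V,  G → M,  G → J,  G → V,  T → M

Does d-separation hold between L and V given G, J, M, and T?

Yes

Enumerating the 6 paths from L to V and testing each for blocking by {G, J, M, T}:
Path 1: L → J → M ← G → V
  J is a chain here and J is conditioned on, so the path is blocked at J.
Path 2: L → J → M ← T → V
  J is a chain here and J is conditioned on, so the path is blocked at J.
Path 3: L → J ← G → V
  G is a fork here and G is conditioned on, so the path is blocked at G.
Path 4: L → J ← G → M ← T → V
  G is a fork here and G is conditioned on, so the path is blocked at G.
Path 5: L → J ← T → V
  T is a fork here and T is conditioned on, so the path is blocked at T.
Path 6: L → J ← T → M ← G → V
  T is a fork here and T is conditioned on, so the path is blocked at T.
Since every path is blocked, d-separation holds.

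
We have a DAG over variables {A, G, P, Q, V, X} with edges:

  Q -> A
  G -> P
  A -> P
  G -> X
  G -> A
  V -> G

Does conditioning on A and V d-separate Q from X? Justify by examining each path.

No — Q and X are not d-separated given {A, V}.

We examine all 2 paths between Q and X:
Path 1: Q → A → P ← G → X
  A is a chain here and A is conditioned on, so the path is blocked at A.
Path 2: Q → A ← G → X
  A is a collider and A is conditioned on, which opens it; G is a fork and G is not conditioned on — no node blocks this path, so it is active.
Since the path Q → A ← G → X is active, Q and X are not d-separated given {A, V}.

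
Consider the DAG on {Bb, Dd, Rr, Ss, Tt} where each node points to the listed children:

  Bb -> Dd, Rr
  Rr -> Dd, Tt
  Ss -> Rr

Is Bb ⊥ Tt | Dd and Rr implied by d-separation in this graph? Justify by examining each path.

Enumerating the 2 paths from Bb to Tt and testing each for blocking by {Dd, Rr}:
Path 1: Bb → Rr → Tt
  Rr is a chain here and Rr is conditioned on, so the path is blocked at Rr.
Path 2: Bb → Dd ← Rr → Tt
  Rr is a fork here and Rr is conditioned on, so the path is blocked at Rr.
All paths are blocked; Bb ⊥ Tt | {Dd, Rr} holds.

Yes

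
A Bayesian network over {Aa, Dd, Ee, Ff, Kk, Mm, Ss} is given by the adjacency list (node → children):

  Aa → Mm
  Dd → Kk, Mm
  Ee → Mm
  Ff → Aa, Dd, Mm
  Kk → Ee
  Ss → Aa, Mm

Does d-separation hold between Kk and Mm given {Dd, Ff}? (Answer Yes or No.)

No

5 paths connect Kk and Mm; each must be blocked for d-separation to hold:
Path 1: Kk → Ee → Mm
  Ee is a chain and Ee is not conditioned on — no node blocks this path, so it is active.
Path 2: Kk ← Dd ← Ff → Mm
  Dd is a chain here and Dd is conditioned on, so the path is blocked at Dd.
Path 3: Kk ← Dd ← Ff → Aa ← Ss → Mm
  Dd is a chain here and Dd is conditioned on, so the path is blocked at Dd.
Path 4: Kk ← Dd ← Ff → Aa → Mm
  Dd is a chain here and Dd is conditioned on, so the path is blocked at Dd.
Path 5: Kk ← Dd → Mm
  Dd is a fork here and Dd is conditioned on, so the path is blocked at Dd.
At least one path is unblocked, so d-separation fails.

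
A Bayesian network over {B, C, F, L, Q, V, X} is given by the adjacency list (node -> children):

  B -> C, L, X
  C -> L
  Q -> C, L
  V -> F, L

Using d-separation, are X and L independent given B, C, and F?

3 paths connect X and L; each must be blocked for d-separation to hold:
Path 1: X ← B → L
  B is a fork here and B is conditioned on, so the path is blocked at B.
Path 2: X ← B → C → L
  B is a fork here and B is conditioned on, so the path is blocked at B.
Path 3: X ← B → C ← Q → L
  B is a fork here and B is conditioned on, so the path is blocked at B.
Every path is blocked, so X and L are d-separated given {B, C, F}.

Yes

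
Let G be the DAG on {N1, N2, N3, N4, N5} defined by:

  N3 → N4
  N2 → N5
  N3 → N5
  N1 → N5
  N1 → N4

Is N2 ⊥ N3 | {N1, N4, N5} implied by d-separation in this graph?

No — N2 and N3 are not d-separated given {N1, N4, N5}.

Enumerating the 2 paths from N2 to N3 and testing each for blocking by {N1, N4, N5}:
  1. N2 → N5 ← N3 — N5:collider[open] ⇒ active
  2. N2 → N5 ← N1 → N4 ← N3 — N5:collider[open]; N1:fork[blocks]; N4:collider[open] ⇒ blocked
Because an active path exists, N2 and N3 are not d-separated.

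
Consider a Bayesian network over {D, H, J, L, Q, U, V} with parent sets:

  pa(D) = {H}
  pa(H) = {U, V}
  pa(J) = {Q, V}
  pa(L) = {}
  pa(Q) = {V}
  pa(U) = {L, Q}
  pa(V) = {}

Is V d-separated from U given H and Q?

There are 3 undirected paths between V and U; checking each against the conditioning set {H, Q}:
Path 1: V → J ← Q → U
  J is a collider here and neither J nor any of its descendants is conditioned on, so the collider stays closed — the path is blocked at J.
Path 2: V → Q → U
  Q is a chain here and Q is conditioned on, so the path is blocked at Q.
Path 3: V → H ← U
  H is a collider and H is conditioned on, which opens it — no node blocks this path, so it is active.
At least one path is unblocked, so d-separation fails.

No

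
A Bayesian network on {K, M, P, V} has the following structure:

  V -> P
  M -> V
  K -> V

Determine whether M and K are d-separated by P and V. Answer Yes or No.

No

There is one path between M and K:
Path 1: M → V ← K
  V is a collider and V is conditioned on, which opens it — no node blocks this path, so it is active.
Because an active path exists, M and K are not d-separated.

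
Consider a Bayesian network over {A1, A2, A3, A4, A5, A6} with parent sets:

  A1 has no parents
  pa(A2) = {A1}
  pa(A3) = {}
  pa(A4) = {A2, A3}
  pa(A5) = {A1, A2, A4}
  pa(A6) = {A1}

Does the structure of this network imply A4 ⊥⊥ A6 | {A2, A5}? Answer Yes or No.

Enumerating the 4 paths from A4 to A6 and testing each for blocking by {A2, A5}:
Path 1: A4 ← A2 ← A1 → A6
  A2 is a chain here and A2 is conditioned on, so the path is blocked at A2.
Path 2: A4 ← A2 → A5 ← A1 → A6
  A2 is a fork here and A2 is conditioned on, so the path is blocked at A2.
Path 3: A4 → A5 ← A1 → A6
  A5 is a collider and A5 is conditioned on, which opens it; A1 is a fork and A1 is not conditioned on — no node blocks this path, so it is active.
Path 4: A4 → A5 ← A2 ← A1 → A6
  A2 is a chain here and A2 is conditioned on, so the path is blocked at A2.
Since the path A4 → A5 ← A1 → A6 is active, A4 and A6 are not d-separated given {A2, A5}.

No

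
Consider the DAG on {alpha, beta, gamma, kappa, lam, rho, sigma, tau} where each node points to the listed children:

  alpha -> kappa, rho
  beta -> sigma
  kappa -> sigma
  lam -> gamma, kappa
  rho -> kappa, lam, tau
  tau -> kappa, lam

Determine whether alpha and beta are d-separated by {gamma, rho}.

Yes

There are 6 undirected paths between alpha and beta; checking each against the conditioning set {gamma, rho}:
Path 1: alpha → kappa → sigma ← beta
  sigma is a collider here and neither sigma nor any of its descendants is conditioned on, so the collider stays closed — the path is blocked at sigma.
Path 2: alpha → rho → kappa → sigma ← beta
  rho is a chain here and rho is conditioned on, so the path is blocked at rho.
Path 3: alpha → rho → lam → kappa → sigma ← beta
  rho is a chain here and rho is conditioned on, so the path is blocked at rho.
Path 4: alpha → rho → lam ← tau → kappa → sigma ← beta
  rho is a chain here and rho is conditioned on, so the path is blocked at rho.
Path 5: alpha → rho → tau → kappa → sigma ← beta
  rho is a chain here and rho is conditioned on, so the path is blocked at rho.
Path 6: alpha → rho → tau → lam → kappa → sigma ← beta
  rho is a chain here and rho is conditioned on, so the path is blocked at rho.
All paths are blocked; alpha ⊥ beta | {gamma, rho} holds.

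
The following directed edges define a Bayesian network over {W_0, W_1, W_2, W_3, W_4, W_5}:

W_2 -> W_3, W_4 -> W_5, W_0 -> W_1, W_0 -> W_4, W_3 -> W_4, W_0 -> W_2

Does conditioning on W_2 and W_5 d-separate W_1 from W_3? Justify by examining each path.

There are 2 undirected paths between W_1 and W_3; checking each against the conditioning set {W_2, W_5}:
  1. W_1 ← W_0 → W_4 ← W_3 — W_0:fork[open]; W_4:collider[open] ⇒ active
  2. W_1 ← W_0 → W_2 → W_3 — W_0:fork[open]; W_2:chain[blocks] ⇒ blocked
At least one path is unblocked, so d-separation fails.

No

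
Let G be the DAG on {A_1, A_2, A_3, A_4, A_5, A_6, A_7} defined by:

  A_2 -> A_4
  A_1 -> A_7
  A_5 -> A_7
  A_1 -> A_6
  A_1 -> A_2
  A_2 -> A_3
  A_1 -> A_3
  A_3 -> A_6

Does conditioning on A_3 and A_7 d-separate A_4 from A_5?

No

There are 3 undirected paths between A_4 and A_5; checking each against the conditioning set {A_3, A_7}:
  1. A_4 ← A_2 ← A_1 → A_7 ← A_5 — A_2:chain[open]; A_1:fork[open]; A_7:collider[open] ⇒ active
  2. A_4 ← A_2 → A_3 ← A_1 → A_7 ← A_5 — A_2:fork[open]; A_3:collider[open]; A_1:fork[open]; A_7:collider[open] ⇒ active
  3. A_4 ← A_2 → A_3 → A_6 ← A_1 → A_7 ← A_5 — A_2:fork[open]; A_3:chain[blocks]; A_6:collider[blocks]; A_1:fork[open]; A_7:collider[open] ⇒ blocked
Since the path A_4 ← A_2 ← A_1 → A_7 ← A_5 is active, A_4 and A_5 are not d-separated given {A_3, A_7}.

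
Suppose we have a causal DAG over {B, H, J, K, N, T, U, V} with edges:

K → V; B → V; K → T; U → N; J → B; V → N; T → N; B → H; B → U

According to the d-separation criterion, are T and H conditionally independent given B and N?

Yes — T and H are d-separated given {B, N}.

There are 4 undirected paths between T and H; checking each against the conditioning set {B, N}:
Path 1: T → N ← U ← B → H
  B is a fork here and B is conditioned on, so the path is blocked at B.
Path 2: T → N ← V ← B → H
  B is a fork here and B is conditioned on, so the path is blocked at B.
Path 3: T ← K → V → N ← U ← B → H
  B is a fork here and B is conditioned on, so the path is blocked at B.
Path 4: T ← K → V ← B → H
  B is a fork here and B is conditioned on, so the path is blocked at B.
Every path is blocked, so T and H are d-separated given {B, N}.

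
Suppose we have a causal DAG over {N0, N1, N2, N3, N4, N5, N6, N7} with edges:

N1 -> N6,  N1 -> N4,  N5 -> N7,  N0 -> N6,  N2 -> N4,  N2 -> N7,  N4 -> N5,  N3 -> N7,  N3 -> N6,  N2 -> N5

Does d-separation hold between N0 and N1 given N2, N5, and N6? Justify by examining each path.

No

5 paths connect N0 and N1; each must be blocked for d-separation to hold:
  1. N0 → N6 ← N3 → N7 ← N5 ← N4 ← N1 — N6:collider[open]; N3:fork[open]; N7:collider[blocks]; N5:chain[blocks]; N4:chain[open] ⇒ blocked
  2. N0 → N6 ← N3 → N7 ← N5 ← N2 → N4 ← N1 — N6:collider[open]; N3:fork[open]; N7:collider[blocks]; N5:chain[blocks]; N2:fork[blocks]; N4:collider[open] ⇒ blocked
  3. N0 → N6 ← N3 → N7 ← N2 → N5 ← N4 ← N1 — N6:collider[open]; N3:fork[open]; N7:collider[blocks]; N2:fork[blocks]; N5:collider[open]; N4:chain[open] ⇒ blocked
  4. N0 → N6 ← N3 → N7 ← N2 → N4 ← N1 — N6:collider[open]; N3:fork[open]; N7:collider[blocks]; N2:fork[blocks]; N4:collider[open] ⇒ blocked
  5. N0 → N6 ← N1 — N6:collider[open] ⇒ active
Because an active path exists, N0 and N1 are not d-separated.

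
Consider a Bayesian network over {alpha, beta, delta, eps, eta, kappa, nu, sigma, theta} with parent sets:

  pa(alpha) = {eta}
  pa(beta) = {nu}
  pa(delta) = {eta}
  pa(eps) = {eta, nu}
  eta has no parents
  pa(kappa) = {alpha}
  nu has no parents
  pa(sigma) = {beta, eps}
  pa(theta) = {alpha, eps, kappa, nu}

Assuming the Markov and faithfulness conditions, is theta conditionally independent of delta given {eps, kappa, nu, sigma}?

No

There are 5 undirected paths between theta and delta; checking each against the conditioning set {eps, kappa, nu, sigma}:
  1. theta ← alpha ← eta → delta — alpha:chain[open]; eta:fork[open] ⇒ active
  2. theta ← eps ← eta → delta — eps:chain[blocks]; eta:fork[open] ⇒ blocked
  3. theta ← kappa ← alpha ← eta → delta — kappa:chain[blocks]; alpha:chain[open]; eta:fork[open] ⇒ blocked
  4. theta ← nu → eps ← eta → delta — nu:fork[blocks]; eps:collider[open]; eta:fork[open] ⇒ blocked
  5. theta ← nu → beta → sigma ← eps ← eta → delta — nu:fork[blocks]; beta:chain[open]; sigma:collider[open]; eps:chain[blocks]; eta:fork[open] ⇒ blocked
Since the path theta ← alpha ← eta → delta is active, theta and delta are not d-separated given {eps, kappa, nu, sigma}.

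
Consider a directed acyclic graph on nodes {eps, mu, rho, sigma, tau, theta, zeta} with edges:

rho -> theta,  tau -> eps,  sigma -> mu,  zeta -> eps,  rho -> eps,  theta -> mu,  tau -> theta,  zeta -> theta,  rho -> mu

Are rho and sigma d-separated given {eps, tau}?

Yes

We examine all 4 paths between rho and sigma:
Path 1: rho → mu ← sigma
  mu is a collider here and neither mu nor any of its descendants is conditioned on, so the collider stays closed — the path is blocked at mu.
Path 2: rho → eps ← zeta → theta → mu ← sigma
  mu is a collider here and neither mu nor any of its descendants is conditioned on, so the collider stays closed — the path is blocked at mu.
Path 3: rho → eps ← tau → theta → mu ← sigma
  tau is a fork here and tau is conditioned on, so the path is blocked at tau.
Path 4: rho → theta → mu ← sigma
  mu is a collider here and neither mu nor any of its descendants is conditioned on, so the collider stays closed — the path is blocked at mu.
Every path is blocked, so rho and sigma are d-separated given {eps, tau}.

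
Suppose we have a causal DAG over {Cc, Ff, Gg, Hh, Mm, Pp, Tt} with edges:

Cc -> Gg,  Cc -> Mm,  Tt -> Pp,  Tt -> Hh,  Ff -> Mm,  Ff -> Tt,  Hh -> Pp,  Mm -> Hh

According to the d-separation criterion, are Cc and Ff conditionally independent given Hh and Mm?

No

We examine all 3 paths between Cc and Ff:
Path 1: Cc → Mm ← Ff
  Mm is a collider and Mm is conditioned on, which opens it — no node blocks this path, so it is active.
Path 2: Cc → Mm → Hh ← Tt ← Ff
  Mm is a chain here and Mm is conditioned on, so the path is blocked at Mm.
Path 3: Cc → Mm → Hh → Pp ← Tt ← Ff
  Mm is a chain here and Mm is conditioned on, so the path is blocked at Mm.
Since the path Cc → Mm ← Ff is active, Cc and Ff are not d-separated given {Hh, Mm}.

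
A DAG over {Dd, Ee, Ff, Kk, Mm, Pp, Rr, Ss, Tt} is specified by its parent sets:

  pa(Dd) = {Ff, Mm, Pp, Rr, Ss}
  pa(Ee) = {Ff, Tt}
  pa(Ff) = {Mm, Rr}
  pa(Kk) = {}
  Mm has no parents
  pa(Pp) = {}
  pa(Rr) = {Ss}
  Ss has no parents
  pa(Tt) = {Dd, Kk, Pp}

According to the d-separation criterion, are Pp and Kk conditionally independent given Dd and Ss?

Enumerating the 6 paths from Pp to Kk and testing each for blocking by {Dd, Ss}:
Path 1: Pp → Dd ← Ss → Rr → Ff → Ee ← Tt ← Kk
  Ss is a fork here and Ss is conditioned on, so the path is blocked at Ss.
Path 2: Pp → Dd → Tt ← Kk
  Dd is a chain here and Dd is conditioned on, so the path is blocked at Dd.
Path 3: Pp → Dd ← Ff → Ee ← Tt ← Kk
  Ee is a collider here and neither Ee nor any of its descendants is conditioned on, so the collider stays closed — the path is blocked at Ee.
Path 4: Pp → Dd ← Rr → Ff → Ee ← Tt ← Kk
  Ee is a collider here and neither Ee nor any of its descendants is conditioned on, so the collider stays closed — the path is blocked at Ee.
Path 5: Pp → Dd ← Mm → Ff → Ee ← Tt ← Kk
  Ee is a collider here and neither Ee nor any of its descendants is conditioned on, so the collider stays closed — the path is blocked at Ee.
Path 6: Pp → Tt ← Kk
  Tt is a collider here and neither Tt nor any of its descendants is conditioned on, so the collider stays closed — the path is blocked at Tt.
All paths are blocked; Pp ⊥ Kk | {Dd, Ss} holds.

Yes — Pp and Kk are d-separated given {Dd, Ss}.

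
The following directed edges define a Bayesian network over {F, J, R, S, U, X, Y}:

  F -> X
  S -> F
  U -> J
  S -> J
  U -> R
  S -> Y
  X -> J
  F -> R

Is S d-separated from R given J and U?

There are 4 undirected paths between S and R; checking each against the conditioning set {J, U}:
Path 1: S → J ← U → R
  U is a fork here and U is conditioned on, so the path is blocked at U.
Path 2: S → J ← X ← F → R
  J is a collider and J is conditioned on, which opens it; X is a chain and X is not conditioned on; F is a fork and F is not conditioned on — no node blocks this path, so it is active.
Path 3: S → F → R
  F is a chain and F is not conditioned on — no node blocks this path, so it is active.
Path 4: S → F → X → J ← U → R
  U is a fork here and U is conditioned on, so the path is blocked at U.
At least one path is unblocked, so d-separation fails.

No — S and R are not d-separated given {J, U}.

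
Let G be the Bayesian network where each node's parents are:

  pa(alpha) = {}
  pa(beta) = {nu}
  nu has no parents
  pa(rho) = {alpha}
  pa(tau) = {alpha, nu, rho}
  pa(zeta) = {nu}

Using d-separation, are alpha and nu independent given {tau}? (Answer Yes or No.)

No

We examine all 2 paths between alpha and nu:
  1. alpha → tau ← nu — tau:collider[open] ⇒ active
  2. alpha → rho → tau ← nu — rho:chain[open]; tau:collider[open] ⇒ active
Since the path alpha → tau ← nu is active, alpha and nu are not d-separated given {tau}.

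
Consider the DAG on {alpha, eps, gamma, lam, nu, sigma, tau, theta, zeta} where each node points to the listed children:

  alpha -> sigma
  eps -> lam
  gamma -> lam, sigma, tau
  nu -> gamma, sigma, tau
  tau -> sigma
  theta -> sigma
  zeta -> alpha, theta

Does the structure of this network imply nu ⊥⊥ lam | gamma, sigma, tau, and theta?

Yes — nu and lam are d-separated given {gamma, sigma, tau, theta}.

Enumerating the 5 paths from nu to lam and testing each for blocking by {gamma, sigma, tau, theta}:
Path 1: nu → gamma → lam
  gamma is a chain here and gamma is conditioned on, so the path is blocked at gamma.
Path 2: nu → tau ← gamma → lam
  gamma is a fork here and gamma is conditioned on, so the path is blocked at gamma.
Path 3: nu → tau → sigma ← gamma → lam
  tau is a chain here and tau is conditioned on, so the path is blocked at tau.
Path 4: nu → sigma ← gamma → lam
  gamma is a fork here and gamma is conditioned on, so the path is blocked at gamma.
Path 5: nu → sigma ← tau ← gamma → lam
  tau is a chain here and tau is conditioned on, so the path is blocked at tau.
Since every path is blocked, d-separation holds.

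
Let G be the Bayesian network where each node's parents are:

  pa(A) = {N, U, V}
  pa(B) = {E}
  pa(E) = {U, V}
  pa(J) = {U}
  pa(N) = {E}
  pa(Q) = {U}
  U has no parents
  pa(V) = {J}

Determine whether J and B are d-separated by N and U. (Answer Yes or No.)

There are 6 undirected paths between J and B; checking each against the conditioning set {N, U}:
Path 1: J ← U → E → B
  U is a fork here and U is conditioned on, so the path is blocked at U.
Path 2: J ← U → A ← V → E → B
  U is a fork here and U is conditioned on, so the path is blocked at U.
Path 3: J ← U → A ← N ← E → B
  U is a fork here and U is conditioned on, so the path is blocked at U.
Path 4: J → V → E → B
  V is a chain and V is not conditioned on; E is a chain and E is not conditioned on — no node blocks this path, so it is active.
Path 5: J → V → A ← U → E → B
  A is a collider here and neither A nor any of its descendants is conditioned on, so the collider stays closed — the path is blocked at A.
Path 6: J → V → A ← N ← E → B
  A is a collider here and neither A nor any of its descendants is conditioned on, so the collider stays closed — the path is blocked at A.
At least one path is unblocked, so d-separation fails.

No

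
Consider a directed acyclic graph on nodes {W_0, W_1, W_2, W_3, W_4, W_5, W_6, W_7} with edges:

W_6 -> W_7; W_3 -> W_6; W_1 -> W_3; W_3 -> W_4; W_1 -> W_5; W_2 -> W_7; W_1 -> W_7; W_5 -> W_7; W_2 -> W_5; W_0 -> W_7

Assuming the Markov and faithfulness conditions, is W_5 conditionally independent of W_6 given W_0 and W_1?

Enumerating the 6 paths from W_5 to W_6 and testing each for blocking by {W_0, W_1}:
  1. W_5 → W_7 ← W_1 → W_3 → W_6 — W_7:collider[blocks]; W_1:fork[blocks]; W_3:chain[open] ⇒ blocked
  2. W_5 → W_7 ← W_6 — W_7:collider[blocks] ⇒ blocked
  3. W_5 ← W_1 → W_7 ← W_6 — W_1:fork[blocks]; W_7:collider[blocks] ⇒ blocked
  4. W_5 ← W_1 → W_3 → W_6 — W_1:fork[blocks]; W_3:chain[open] ⇒ blocked
  5. W_5 ← W_2 → W_7 ← W_1 → W_3 → W_6 — W_2:fork[open]; W_7:collider[blocks]; W_1:fork[blocks]; W_3:chain[open] ⇒ blocked
  6. W_5 ← W_2 → W_7 ← W_6 — W_2:fork[open]; W_7:collider[blocks] ⇒ blocked
All paths are blocked; W_5 ⊥ W_6 | {W_0, W_1} holds.

Yes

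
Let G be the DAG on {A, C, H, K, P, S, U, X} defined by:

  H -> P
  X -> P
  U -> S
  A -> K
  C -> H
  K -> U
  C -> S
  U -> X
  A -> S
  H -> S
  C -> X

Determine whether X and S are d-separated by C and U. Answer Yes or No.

Yes

Enumerating the 6 paths from X to S and testing each for blocking by {C, U}:
Path 1: X → P ← H → S
  P is a collider here and neither P nor any of its descendants is conditioned on, so the collider stays closed — the path is blocked at P.
Path 2: X → P ← H ← C → S
  P is a collider here and neither P nor any of its descendants is conditioned on, so the collider stays closed — the path is blocked at P.
Path 3: X ← U → S
  U is a fork here and U is conditioned on, so the path is blocked at U.
Path 4: X ← U ← K ← A → S
  U is a chain here and U is conditioned on, so the path is blocked at U.
Path 5: X ← C → S
  C is a fork here and C is conditioned on, so the path is blocked at C.
Path 6: X ← C → H → S
  C is a fork here and C is conditioned on, so the path is blocked at C.
All paths are blocked; X ⊥ S | {C, U} holds.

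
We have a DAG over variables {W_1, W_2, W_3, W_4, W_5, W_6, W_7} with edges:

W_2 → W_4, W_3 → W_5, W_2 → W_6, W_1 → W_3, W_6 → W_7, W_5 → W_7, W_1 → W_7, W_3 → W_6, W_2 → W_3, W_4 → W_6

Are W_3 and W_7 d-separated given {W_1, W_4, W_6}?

No — W_3 and W_7 are not d-separated given {W_1, W_4, W_6}.

Enumerating the 5 paths from W_3 to W_7 and testing each for blocking by {W_1, W_4, W_6}:
  1. W_3 → W_6 → W_7 — W_6:chain[blocks] ⇒ blocked
  2. W_3 ← W_2 → W_4 → W_6 → W_7 — W_2:fork[open]; W_4:chain[blocks]; W_6:chain[blocks] ⇒ blocked
  3. W_3 ← W_2 → W_6 → W_7 — W_2:fork[open]; W_6:chain[blocks] ⇒ blocked
  4. W_3 → W_5 → W_7 — W_5:chain[open] ⇒ active
  5. W_3 ← W_1 → W_7 — W_1:fork[blocks] ⇒ blocked
Because an active path exists, W_3 and W_7 are not d-separated.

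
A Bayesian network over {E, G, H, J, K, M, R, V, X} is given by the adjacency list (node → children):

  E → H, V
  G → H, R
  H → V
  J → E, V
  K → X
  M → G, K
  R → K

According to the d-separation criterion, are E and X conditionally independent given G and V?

There are 6 undirected paths between E and X; checking each against the conditioning set {G, V}:
Path 1: E → H ← G ← M → K → X
  G is a chain here and G is conditioned on, so the path is blocked at G.
Path 2: E → H ← G → R → K → X
  G is a fork here and G is conditioned on, so the path is blocked at G.
Path 3: E → V ← H ← G ← M → K → X
  G is a chain here and G is conditioned on, so the path is blocked at G.
Path 4: E → V ← H ← G → R → K → X
  G is a fork here and G is conditioned on, so the path is blocked at G.
Path 5: E ← J → V ← H ← G ← M → K → X
  G is a chain here and G is conditioned on, so the path is blocked at G.
Path 6: E ← J → V ← H ← G → R → K → X
  G is a fork here and G is conditioned on, so the path is blocked at G.
Since every path is blocked, d-separation holds.

Yes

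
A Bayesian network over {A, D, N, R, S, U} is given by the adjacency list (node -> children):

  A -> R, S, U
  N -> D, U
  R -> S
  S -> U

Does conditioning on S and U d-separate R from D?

No

4 paths connect R and D; each must be blocked for d-separation to hold:
Path 1: R → S → U ← N → D
  S is a chain here and S is conditioned on, so the path is blocked at S.
Path 2: R → S ← A → U ← N → D
  S is a collider and S is conditioned on, which opens it; A is a fork and A is not conditioned on; U is a collider and U is conditioned on, which opens it; N is a fork and N is not conditioned on — no node blocks this path, so it is active.
Path 3: R ← A → U ← N → D
  A is a fork and A is not conditioned on; U is a collider and U is conditioned on, which opens it; N is a fork and N is not conditioned on — no node blocks this path, so it is active.
Path 4: R ← A → S → U ← N → D
  S is a chain here and S is conditioned on, so the path is blocked at S.
Because an active path exists, R and D are not d-separated.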